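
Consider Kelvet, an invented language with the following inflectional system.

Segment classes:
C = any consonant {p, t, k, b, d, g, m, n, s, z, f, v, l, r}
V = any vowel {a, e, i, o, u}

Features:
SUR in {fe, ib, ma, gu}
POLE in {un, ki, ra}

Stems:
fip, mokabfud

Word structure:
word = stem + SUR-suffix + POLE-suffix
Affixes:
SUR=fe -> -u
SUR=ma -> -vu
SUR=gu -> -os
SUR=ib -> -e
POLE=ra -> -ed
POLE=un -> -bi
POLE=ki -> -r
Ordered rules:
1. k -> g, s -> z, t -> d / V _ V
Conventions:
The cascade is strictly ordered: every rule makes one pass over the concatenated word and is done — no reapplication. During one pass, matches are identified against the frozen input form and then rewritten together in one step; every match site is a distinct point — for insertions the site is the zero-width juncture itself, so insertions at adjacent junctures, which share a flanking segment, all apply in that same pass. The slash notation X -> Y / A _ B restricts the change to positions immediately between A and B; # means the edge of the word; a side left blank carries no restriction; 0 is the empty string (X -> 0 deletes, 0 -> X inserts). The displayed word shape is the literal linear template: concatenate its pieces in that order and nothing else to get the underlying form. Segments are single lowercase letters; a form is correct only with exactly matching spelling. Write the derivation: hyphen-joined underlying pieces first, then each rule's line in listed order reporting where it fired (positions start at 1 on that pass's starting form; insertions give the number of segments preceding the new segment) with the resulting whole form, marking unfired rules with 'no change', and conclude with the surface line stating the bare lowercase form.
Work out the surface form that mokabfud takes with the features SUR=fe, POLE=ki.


underlying: mokabfud-u-r
1. k -> g, s -> z, t -> d / V _ V: fires at position(s) 3: mogabfudur
surface: mogabfudur


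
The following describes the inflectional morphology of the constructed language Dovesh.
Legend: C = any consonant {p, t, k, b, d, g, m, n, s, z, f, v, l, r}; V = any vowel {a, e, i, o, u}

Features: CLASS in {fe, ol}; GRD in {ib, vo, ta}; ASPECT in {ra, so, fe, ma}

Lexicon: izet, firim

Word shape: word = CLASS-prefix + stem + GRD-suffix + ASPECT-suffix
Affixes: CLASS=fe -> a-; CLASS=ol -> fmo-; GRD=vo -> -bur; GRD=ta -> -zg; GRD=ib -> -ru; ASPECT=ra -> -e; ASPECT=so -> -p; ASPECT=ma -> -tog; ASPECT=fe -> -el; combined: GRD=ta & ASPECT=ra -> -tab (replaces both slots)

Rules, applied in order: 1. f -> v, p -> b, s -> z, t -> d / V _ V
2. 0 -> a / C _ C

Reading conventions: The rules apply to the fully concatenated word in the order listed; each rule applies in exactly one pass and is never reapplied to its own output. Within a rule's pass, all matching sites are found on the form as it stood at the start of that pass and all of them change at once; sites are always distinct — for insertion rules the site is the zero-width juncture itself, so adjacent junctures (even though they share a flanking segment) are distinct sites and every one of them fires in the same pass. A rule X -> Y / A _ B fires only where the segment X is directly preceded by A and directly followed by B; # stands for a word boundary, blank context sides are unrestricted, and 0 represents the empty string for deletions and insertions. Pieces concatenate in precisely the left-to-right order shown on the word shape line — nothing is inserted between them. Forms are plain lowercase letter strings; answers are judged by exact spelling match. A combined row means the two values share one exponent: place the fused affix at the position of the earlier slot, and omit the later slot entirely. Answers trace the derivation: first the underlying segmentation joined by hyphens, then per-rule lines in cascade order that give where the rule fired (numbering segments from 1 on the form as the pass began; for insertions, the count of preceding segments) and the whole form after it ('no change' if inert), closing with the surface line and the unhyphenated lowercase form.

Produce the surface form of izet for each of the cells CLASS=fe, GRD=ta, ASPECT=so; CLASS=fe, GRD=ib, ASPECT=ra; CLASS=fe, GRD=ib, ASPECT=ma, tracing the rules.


cell CLASS=fe, GRD=ta, ASPECT=so:
underlying: a-izet-zg-p
1. f -> v, p -> b, s -> z, t -> d / V _ V: no change
2. 0 -> a / C _ C: inserts after position(s) 5, 6, 7: aizetazagap
surface: aizetazagap

cell CLASS=fe, GRD=ib, ASPECT=ra:
underlying: a-izet-ru-e
1. f -> v, p -> b, s -> z, t -> d / V _ V: no change
2. 0 -> a / C _ C: inserts after position(s) 5: aizetarue
surface: aizetarue

cell CLASS=fe, GRD=ib, ASPECT=ma:
underlying: a-izet-ru-tog
1. f -> v, p -> b, s -> z, t -> d / V _ V: fires at position(s) 8: aizetrudog
2. 0 -> a / C _ C: inserts after position(s) 5: aizetarudog
surface: aizetarudog


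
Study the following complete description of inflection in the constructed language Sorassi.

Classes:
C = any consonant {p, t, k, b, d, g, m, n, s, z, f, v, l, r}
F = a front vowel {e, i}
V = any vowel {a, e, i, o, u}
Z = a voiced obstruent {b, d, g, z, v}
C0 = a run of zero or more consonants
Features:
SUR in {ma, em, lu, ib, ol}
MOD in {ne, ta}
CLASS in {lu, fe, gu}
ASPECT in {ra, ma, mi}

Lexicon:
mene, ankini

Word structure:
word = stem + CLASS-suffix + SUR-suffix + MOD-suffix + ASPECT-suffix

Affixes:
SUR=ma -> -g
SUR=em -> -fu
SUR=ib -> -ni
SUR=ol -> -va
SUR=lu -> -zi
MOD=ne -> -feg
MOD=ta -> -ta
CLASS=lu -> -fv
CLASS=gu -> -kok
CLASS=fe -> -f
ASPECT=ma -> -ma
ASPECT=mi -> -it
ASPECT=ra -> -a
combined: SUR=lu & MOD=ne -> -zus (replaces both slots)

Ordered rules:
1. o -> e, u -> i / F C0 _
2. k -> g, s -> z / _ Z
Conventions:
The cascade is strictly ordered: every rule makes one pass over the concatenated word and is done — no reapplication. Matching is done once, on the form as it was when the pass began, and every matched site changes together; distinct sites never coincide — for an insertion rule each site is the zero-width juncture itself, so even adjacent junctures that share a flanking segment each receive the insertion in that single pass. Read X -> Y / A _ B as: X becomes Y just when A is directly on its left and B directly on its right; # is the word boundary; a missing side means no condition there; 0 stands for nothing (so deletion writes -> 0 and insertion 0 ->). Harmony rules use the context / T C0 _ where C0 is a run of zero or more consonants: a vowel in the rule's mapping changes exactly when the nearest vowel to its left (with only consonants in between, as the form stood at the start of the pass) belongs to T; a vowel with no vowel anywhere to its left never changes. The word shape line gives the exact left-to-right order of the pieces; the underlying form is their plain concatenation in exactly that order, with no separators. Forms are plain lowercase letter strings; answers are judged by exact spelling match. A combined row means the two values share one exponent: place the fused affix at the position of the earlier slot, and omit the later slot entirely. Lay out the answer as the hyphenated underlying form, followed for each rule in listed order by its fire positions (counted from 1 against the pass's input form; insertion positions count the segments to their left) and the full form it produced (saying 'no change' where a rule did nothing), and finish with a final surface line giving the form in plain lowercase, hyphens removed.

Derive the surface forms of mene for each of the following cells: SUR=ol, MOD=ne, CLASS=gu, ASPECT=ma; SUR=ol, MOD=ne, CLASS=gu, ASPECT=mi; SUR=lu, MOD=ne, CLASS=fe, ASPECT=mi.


cell SUR=ol, MOD=ne, CLASS=gu, ASPECT=ma:
underlying: mene-kok-va-feg-ma
1. o -> e, u -> i / F C0 _: fires at position(s) 6: menekekvafegma
2. k -> g, s -> z / _ Z: fires at position(s) 7: menekegvafegma
surface: menekegvafegma

cell SUR=ol, MOD=ne, CLASS=gu, ASPECT=mi:
underlying: mene-kok-va-feg-it
1. o -> e, u -> i / F C0 _: fires at position(s) 6: menekekvafegit
2. k -> g, s -> z / _ Z: fires at position(s) 7: menekegvafegit
surface: menekegvafegit

cell SUR=lu, MOD=ne, CLASS=fe, ASPECT=mi:
underlying: mene-f-zus-it
1. o -> e, u -> i / F C0 _: fires at position(s) 7: menefzisit
2. k -> g, s -> z / _ Z: no change
surface: menefzisit


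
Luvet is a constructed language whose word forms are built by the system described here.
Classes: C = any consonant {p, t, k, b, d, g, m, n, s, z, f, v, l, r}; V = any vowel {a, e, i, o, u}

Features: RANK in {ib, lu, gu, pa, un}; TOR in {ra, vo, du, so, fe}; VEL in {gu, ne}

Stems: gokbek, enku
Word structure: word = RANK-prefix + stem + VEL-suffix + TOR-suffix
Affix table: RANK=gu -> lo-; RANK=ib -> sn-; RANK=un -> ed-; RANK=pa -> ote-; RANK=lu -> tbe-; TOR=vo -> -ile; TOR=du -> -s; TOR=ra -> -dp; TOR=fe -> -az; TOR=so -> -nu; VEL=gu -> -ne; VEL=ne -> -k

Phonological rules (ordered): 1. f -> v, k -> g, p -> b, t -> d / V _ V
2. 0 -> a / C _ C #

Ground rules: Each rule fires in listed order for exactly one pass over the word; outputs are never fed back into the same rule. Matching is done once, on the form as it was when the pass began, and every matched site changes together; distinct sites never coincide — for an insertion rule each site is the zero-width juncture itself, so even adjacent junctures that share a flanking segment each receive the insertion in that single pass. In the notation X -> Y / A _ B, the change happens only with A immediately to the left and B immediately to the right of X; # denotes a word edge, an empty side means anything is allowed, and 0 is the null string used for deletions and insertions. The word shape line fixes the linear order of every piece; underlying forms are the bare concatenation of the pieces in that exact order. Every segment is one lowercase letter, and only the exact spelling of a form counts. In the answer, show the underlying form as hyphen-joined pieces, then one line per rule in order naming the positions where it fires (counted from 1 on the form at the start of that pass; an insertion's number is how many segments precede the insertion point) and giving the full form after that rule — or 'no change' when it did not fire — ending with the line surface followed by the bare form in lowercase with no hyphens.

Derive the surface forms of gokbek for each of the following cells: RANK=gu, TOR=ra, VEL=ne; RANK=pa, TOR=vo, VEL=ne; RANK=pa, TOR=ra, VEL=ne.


cell RANK=gu, TOR=ra, VEL=ne:
underlying: lo-gokbek-k-dp
1. f -> v, k -> g, p -> b, t -> d / V _ V: no change
2. 0 -> a / C _ C #: inserts after position(s) 10: logokbekkdap
surface: logokbekkdap

cell RANK=pa, TOR=vo, VEL=ne:
underlying: ote-gokbek-k-ile
1. f -> v, k -> g, p -> b, t -> d / V _ V: fires at position(s) 2: odegokbekkile
2. 0 -> a / C _ C #: no change
surface: odegokbekkile

cell RANK=pa, TOR=ra, VEL=ne:
underlying: ote-gokbek-k-dp
1. f -> v, k -> g, p -> b, t -> d / V _ V: fires at position(s) 2: odegokbekkdp
2. 0 -> a / C _ C #: inserts after position(s) 11: odegokbekkdap
surface: odegokbekkdap


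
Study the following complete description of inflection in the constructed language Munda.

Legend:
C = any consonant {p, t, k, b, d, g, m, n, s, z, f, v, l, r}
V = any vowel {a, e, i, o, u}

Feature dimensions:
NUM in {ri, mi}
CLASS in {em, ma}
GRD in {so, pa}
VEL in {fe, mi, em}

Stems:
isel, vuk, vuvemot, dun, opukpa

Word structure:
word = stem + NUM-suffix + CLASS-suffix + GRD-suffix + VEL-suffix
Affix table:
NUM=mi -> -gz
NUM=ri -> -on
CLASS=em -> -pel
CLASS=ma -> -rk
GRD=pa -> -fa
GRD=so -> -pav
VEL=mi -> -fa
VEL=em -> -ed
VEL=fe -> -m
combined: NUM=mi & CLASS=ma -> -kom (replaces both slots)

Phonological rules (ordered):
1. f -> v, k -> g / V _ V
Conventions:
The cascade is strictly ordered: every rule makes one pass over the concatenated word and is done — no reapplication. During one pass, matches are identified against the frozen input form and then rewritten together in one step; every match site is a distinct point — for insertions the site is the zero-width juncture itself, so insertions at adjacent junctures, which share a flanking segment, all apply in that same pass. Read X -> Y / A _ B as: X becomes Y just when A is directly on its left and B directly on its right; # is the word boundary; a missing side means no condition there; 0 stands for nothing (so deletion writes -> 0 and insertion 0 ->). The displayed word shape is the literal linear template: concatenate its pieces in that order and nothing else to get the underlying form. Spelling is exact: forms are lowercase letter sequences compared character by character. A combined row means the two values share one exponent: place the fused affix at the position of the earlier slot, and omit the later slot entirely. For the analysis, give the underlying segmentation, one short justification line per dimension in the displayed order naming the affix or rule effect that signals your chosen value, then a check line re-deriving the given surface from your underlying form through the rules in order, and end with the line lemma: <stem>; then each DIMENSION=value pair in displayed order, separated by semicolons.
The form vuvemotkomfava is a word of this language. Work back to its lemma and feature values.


underlying: vuvemot-kom-fa-fa
NUM=mi - signalled by the combined affix row
CLASS=ma - signalled by the combined affix row
GRD=pa - signalled by the affix -fa
VEL=mi - signalled by the affix -fa
check: vuvemotkomfafa -> vuvemotkomfava
lemma: vuvemot; NUM=mi; CLASS=ma; GRD=pa; VEL=mi


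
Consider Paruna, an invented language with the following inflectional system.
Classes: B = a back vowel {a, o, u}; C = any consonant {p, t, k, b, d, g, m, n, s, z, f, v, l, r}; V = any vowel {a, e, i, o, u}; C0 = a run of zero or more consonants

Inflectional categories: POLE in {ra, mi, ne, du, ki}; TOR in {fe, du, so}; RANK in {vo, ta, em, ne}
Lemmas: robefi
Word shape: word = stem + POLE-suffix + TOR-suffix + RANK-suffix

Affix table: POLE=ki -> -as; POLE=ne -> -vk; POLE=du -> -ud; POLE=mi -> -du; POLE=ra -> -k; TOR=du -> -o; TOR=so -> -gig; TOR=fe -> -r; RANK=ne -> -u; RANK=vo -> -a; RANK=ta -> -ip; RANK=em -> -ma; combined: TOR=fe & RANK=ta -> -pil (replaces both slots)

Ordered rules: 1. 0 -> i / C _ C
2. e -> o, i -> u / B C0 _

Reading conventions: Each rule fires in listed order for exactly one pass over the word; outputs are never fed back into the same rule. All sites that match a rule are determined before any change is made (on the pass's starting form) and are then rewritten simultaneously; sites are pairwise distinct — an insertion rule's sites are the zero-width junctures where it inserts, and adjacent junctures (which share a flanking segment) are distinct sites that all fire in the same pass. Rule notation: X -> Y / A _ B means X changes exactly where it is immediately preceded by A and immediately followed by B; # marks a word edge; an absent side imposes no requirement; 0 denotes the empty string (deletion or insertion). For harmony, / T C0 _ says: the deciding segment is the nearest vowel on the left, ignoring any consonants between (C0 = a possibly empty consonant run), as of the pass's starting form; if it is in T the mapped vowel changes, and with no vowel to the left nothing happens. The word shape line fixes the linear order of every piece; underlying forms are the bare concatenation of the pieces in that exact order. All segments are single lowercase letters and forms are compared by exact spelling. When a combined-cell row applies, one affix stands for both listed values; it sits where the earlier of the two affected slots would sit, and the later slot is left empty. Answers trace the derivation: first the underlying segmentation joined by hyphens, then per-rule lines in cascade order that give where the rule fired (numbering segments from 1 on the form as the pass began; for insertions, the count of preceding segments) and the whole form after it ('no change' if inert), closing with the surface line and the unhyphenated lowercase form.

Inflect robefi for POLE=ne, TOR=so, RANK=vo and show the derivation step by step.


underlying: robefi-vk-gig-a
1. 0 -> i / C _ C: inserts after position(s) 7, 8: robefivikigiga
2. e -> o, i -> u / B C0 _: fires at position(s) 4: robofivikigiga
surface: robofivikigiga


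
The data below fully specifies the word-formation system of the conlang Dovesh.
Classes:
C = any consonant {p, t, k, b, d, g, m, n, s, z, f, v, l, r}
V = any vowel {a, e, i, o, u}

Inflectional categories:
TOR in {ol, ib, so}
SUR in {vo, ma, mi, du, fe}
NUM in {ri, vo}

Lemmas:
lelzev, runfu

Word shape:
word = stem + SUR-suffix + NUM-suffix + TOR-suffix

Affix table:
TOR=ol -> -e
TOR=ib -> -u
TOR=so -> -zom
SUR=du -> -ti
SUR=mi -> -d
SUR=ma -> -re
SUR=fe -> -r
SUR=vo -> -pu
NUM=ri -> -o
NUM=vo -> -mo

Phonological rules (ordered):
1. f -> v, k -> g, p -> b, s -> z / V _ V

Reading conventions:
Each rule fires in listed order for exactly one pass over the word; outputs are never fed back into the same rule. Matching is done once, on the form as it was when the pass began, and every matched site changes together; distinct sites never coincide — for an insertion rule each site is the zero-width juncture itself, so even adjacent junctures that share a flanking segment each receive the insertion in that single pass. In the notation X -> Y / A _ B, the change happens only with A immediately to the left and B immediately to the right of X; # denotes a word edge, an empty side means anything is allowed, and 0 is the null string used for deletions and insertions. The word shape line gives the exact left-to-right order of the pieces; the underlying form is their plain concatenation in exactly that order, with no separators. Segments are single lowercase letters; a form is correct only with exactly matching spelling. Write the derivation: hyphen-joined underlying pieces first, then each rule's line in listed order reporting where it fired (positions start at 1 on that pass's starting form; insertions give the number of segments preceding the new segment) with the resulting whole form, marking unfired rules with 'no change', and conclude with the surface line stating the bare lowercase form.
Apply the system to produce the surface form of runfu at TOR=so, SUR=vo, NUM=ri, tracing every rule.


underlying: runfu-pu-o-zom
1. f -> v, k -> g, p -> b, s -> z / V _ V: fires at position(s) 6: runfubuozom
surface: runfubuozom


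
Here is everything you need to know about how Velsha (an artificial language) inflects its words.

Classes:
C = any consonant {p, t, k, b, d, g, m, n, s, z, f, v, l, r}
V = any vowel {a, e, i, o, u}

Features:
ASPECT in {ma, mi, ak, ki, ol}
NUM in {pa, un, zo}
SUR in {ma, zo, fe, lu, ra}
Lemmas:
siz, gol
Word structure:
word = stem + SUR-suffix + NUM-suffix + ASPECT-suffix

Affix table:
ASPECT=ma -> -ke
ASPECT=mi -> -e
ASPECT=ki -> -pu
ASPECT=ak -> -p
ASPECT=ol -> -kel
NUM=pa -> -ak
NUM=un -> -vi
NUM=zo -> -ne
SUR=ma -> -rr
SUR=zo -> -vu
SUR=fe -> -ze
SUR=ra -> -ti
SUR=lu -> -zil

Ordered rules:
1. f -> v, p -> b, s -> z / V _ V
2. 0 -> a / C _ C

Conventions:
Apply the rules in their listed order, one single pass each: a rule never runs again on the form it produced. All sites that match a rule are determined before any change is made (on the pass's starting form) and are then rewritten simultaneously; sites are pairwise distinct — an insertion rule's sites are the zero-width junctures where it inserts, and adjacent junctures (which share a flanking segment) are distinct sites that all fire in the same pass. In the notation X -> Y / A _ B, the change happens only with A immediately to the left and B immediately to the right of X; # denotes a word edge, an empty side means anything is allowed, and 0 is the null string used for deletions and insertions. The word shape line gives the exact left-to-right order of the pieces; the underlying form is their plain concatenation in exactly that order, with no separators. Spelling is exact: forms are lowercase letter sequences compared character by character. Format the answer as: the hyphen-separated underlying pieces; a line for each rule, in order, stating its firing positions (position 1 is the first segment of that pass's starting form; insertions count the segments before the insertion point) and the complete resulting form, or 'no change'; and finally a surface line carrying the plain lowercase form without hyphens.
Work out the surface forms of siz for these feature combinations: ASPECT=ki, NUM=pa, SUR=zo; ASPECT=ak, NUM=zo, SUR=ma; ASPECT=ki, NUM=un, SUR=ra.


cell ASPECT=ki, NUM=pa, SUR=zo:
underlying: siz-vu-ak-pu
1. f -> v, p -> b, s -> z / V _ V: no change
2. 0 -> a / C _ C: inserts after position(s) 3, 7: sizavuakapu
surface: sizavuakapu

cell ASPECT=ak, NUM=zo, SUR=ma:
underlying: siz-rr-ne-p
1. f -> v, p -> b, s -> z / V _ V: no change
2. 0 -> a / C _ C: inserts after position(s) 3, 4, 5: sizararanep
surface: sizararanep

cell ASPECT=ki, NUM=un, SUR=ra:
underlying: siz-ti-vi-pu
1. f -> v, p -> b, s -> z / V _ V: fires at position(s) 8: siztivibu
2. 0 -> a / C _ C: inserts after position(s) 3: sizativibu
surface: sizativibu


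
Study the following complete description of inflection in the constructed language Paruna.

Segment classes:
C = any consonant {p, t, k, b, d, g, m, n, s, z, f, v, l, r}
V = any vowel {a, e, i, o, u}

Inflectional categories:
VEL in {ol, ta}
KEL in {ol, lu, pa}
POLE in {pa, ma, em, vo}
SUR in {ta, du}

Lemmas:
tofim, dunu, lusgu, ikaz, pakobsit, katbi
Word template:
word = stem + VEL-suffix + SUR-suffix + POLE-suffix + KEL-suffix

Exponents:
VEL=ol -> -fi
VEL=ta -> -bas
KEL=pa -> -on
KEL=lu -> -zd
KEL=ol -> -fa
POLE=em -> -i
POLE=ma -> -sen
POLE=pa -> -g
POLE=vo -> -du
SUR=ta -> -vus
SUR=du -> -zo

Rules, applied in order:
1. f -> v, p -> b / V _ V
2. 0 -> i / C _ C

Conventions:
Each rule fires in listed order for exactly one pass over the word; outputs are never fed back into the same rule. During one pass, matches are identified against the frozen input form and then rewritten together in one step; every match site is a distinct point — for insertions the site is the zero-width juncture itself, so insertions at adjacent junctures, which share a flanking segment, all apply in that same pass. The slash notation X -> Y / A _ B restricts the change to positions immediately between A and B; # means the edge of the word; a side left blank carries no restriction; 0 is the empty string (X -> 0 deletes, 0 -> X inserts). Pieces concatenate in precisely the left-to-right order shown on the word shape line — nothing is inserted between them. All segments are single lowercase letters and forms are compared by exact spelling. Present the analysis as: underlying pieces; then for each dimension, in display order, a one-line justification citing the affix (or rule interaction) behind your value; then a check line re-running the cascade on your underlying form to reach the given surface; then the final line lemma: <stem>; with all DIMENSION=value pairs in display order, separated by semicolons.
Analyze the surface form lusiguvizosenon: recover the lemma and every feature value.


underlying: lusgu-fi-zo-sen-on
VEL=ol - signalled by the affix -fi
KEL=pa - signalled by the affix -on
POLE=ma - signalled by the affix -sen
SUR=du - signalled by the affix -zo
check: lusgufizosenon -> lusguvizosenon -> lusiguvizosenon
lemma: lusgu; VEL=ol; KEL=pa; POLE=ma; SUR=du


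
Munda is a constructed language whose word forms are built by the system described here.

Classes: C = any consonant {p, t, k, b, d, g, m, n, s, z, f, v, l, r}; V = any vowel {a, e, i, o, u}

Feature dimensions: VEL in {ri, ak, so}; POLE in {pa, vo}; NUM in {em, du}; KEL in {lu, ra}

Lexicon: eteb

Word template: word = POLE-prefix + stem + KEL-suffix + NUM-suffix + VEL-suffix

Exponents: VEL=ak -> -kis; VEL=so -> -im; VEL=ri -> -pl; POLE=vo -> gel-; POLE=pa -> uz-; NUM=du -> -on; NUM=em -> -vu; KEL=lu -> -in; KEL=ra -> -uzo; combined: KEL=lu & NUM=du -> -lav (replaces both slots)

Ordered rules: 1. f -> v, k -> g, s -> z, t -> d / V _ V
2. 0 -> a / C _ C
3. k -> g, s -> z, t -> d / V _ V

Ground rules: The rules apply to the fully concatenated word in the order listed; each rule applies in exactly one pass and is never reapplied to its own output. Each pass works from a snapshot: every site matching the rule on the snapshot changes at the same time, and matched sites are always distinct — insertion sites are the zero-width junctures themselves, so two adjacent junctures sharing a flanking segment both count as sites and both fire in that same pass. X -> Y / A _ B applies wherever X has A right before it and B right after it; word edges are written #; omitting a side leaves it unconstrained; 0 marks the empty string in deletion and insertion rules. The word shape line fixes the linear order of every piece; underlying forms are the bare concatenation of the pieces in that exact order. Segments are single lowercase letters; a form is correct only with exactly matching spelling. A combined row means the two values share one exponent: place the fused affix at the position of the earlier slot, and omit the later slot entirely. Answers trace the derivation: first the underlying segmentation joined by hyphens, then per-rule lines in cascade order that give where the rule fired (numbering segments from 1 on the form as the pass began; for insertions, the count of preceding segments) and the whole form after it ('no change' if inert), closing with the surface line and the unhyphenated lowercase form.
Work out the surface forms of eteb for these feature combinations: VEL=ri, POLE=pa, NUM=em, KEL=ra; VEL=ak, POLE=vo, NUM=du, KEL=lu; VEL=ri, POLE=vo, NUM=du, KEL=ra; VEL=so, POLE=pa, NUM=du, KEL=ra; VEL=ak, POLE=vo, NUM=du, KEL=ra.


cell VEL=ri, POLE=pa, NUM=em, KEL=ra:
underlying: uz-eteb-uzo-vu-pl
1. f -> v, k -> g, s -> z, t -> d / V _ V: fires at position(s) 4: uzedebuzovupl
2. 0 -> a / C _ C: inserts after position(s) 12: uzedebuzovupal
3. k -> g, s -> z, t -> d / V _ V: no change
surface: uzedebuzovupal

cell VEL=ak, POLE=vo, NUM=du, KEL=lu:
underlying: gel-eteb-lav-kis
1. f -> v, k -> g, s -> z, t -> d / V _ V: fires at position(s) 5: geledeblavkis
2. 0 -> a / C _ C: inserts after position(s) 7, 10: geledebalavakis
3. k -> g, s -> z, t -> d / V _ V: fires at position(s) 13: geledebalavagis
surface: geledebalavagis

cell VEL=ri, POLE=vo, NUM=du, KEL=ra:
underlying: gel-eteb-uzo-on-pl
1. f -> v, k -> g, s -> z, t -> d / V _ V: fires at position(s) 5: geledebuzoonpl
2. 0 -> a / C _ C: inserts after position(s) 12, 13: geledebuzoonapal
3. k -> g, s -> z, t -> d / V _ V: no change
surface: geledebuzoonapal

cell VEL=so, POLE=pa, NUM=du, KEL=ra:
underlying: uz-eteb-uzo-on-im
1. f -> v, k -> g, s -> z, t -> d / V _ V: fires at position(s) 4: uzedebuzoonim
2. 0 -> a / C _ C: no change
3. k -> g, s -> z, t -> d / V _ V: no change
surface: uzedebuzoonim

cell VEL=ak, POLE=vo, NUM=du, KEL=ra:
underlying: gel-eteb-uzo-on-kis
1. f -> v, k -> g, s -> z, t -> d / V _ V: fires at position(s) 5: geledebuzoonkis
2. 0 -> a / C _ C: inserts after position(s) 12: geledebuzoonakis
3. k -> g, s -> z, t -> d / V _ V: fires at position(s) 14: geledebuzoonagis
surface: geledebuzoonagis


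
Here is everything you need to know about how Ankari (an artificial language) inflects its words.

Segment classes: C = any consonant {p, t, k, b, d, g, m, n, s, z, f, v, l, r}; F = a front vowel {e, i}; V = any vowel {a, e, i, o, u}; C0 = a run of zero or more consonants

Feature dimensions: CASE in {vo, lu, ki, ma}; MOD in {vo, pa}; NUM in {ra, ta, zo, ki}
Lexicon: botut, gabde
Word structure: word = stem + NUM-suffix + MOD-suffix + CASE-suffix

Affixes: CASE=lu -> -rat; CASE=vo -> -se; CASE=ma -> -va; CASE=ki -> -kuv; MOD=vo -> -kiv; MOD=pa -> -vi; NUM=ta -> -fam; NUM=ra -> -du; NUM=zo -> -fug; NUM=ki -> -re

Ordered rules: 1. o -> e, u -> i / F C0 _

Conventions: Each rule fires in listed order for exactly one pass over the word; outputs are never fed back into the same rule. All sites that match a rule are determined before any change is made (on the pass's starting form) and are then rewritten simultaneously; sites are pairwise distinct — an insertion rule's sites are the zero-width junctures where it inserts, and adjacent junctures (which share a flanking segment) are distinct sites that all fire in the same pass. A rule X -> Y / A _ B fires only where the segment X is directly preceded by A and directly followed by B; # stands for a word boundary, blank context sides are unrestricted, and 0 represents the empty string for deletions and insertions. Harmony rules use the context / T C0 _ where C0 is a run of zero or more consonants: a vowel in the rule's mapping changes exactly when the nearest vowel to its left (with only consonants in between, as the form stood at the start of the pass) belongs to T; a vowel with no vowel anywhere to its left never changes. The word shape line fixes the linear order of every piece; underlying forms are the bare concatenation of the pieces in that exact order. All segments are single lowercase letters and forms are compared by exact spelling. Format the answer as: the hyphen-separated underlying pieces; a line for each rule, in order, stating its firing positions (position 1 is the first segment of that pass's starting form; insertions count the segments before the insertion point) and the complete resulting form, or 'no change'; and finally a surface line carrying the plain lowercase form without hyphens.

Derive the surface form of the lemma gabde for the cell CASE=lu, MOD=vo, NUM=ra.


underlying: gabde-du-kiv-rat
1. o -> e, u -> i / F C0 _: fires at position(s) 7: gabdedikivrat
surface: gabdedikivrat


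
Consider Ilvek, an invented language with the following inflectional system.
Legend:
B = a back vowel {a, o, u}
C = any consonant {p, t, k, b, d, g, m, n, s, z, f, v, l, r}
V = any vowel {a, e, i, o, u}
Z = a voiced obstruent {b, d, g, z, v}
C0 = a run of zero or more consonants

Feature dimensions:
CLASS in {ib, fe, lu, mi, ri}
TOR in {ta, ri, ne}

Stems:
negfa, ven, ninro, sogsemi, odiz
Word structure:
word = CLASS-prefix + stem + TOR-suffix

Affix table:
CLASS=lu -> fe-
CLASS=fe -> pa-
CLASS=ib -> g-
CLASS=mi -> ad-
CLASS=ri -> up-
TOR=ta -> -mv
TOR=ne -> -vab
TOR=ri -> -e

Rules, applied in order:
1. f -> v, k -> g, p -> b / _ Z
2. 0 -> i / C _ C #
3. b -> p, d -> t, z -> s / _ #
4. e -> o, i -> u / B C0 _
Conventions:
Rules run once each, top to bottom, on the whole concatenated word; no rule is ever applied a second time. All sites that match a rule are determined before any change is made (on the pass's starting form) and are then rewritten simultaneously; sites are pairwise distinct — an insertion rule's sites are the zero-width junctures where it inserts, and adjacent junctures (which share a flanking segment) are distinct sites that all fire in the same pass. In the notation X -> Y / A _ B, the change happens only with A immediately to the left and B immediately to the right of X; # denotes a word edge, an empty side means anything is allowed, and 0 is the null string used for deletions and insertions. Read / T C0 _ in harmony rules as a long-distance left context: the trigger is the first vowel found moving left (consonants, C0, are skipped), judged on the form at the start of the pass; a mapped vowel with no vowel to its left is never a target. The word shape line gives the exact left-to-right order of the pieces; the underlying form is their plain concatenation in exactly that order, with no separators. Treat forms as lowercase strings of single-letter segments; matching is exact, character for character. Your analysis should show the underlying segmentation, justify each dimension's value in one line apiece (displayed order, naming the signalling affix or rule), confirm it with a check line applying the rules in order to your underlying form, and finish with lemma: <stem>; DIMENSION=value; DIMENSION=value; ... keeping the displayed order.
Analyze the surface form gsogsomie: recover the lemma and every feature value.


underlying: g-sogsemi-e
CLASS=ib - signalled by the affix g-
TOR=ri - signalled by the affix -e
check: gsogsemie -> gsogsemie -> gsogsemie -> gsogsemie -> gsogsomie
lemma: sogsemi; CLASS=ib; TOR=ri


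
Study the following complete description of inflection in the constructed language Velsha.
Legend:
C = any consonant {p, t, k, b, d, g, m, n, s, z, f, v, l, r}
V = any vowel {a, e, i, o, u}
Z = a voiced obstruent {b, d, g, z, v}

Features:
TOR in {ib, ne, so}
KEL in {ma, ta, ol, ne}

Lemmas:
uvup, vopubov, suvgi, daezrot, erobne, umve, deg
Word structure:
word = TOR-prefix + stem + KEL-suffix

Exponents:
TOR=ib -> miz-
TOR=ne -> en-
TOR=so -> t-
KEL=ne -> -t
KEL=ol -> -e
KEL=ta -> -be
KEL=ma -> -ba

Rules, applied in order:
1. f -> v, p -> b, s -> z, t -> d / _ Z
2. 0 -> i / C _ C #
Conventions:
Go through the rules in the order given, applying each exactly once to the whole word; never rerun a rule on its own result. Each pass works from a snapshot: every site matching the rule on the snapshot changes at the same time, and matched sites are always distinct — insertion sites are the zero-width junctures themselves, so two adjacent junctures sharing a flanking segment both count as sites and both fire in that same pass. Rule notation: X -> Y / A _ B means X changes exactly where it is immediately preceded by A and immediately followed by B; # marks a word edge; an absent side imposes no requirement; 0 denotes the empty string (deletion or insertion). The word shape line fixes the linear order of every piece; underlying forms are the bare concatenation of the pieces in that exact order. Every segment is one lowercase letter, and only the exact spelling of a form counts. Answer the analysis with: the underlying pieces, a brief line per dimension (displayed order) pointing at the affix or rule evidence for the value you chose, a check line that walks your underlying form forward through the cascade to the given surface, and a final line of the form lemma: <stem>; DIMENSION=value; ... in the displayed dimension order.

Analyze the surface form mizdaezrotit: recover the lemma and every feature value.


underlying: miz-daezrot-t
TOR=ib - signalled by the affix miz-
KEL=ne - signalled by the affix -t
check: mizdaezrott -> mizdaezrott -> mizdaezrotit
lemma: daezrot; TOR=ib; KEL=ne


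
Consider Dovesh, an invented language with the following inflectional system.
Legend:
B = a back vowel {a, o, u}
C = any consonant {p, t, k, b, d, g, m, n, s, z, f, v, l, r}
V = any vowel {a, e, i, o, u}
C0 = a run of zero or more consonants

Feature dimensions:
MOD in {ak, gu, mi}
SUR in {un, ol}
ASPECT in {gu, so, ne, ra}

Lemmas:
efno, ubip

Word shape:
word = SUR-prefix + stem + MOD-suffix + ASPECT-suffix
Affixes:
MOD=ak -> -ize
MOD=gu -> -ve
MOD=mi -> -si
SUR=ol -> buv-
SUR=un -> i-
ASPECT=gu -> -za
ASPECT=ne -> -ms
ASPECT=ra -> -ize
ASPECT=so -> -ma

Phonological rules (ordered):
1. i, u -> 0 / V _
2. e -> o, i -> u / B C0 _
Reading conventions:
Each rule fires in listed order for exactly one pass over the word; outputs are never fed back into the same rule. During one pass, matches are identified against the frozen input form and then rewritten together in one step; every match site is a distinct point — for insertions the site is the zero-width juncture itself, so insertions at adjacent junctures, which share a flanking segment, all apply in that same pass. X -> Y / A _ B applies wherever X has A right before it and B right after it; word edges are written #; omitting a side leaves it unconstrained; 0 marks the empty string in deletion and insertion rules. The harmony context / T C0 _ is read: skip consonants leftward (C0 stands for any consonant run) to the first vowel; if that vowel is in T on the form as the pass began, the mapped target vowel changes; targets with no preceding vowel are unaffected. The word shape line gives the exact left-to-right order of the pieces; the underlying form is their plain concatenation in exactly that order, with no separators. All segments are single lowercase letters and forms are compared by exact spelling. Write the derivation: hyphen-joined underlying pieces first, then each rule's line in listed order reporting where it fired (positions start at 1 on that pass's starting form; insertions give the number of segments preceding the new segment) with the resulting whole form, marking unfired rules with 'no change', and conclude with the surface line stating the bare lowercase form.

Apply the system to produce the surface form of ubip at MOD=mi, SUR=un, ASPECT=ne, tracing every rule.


underlying: i-ubip-si-ms
1. i, u -> 0 / V _: fires at position(s) 2: ibipsims
2. e -> o, i -> u / B C0 _: no change
surface: ibipsims


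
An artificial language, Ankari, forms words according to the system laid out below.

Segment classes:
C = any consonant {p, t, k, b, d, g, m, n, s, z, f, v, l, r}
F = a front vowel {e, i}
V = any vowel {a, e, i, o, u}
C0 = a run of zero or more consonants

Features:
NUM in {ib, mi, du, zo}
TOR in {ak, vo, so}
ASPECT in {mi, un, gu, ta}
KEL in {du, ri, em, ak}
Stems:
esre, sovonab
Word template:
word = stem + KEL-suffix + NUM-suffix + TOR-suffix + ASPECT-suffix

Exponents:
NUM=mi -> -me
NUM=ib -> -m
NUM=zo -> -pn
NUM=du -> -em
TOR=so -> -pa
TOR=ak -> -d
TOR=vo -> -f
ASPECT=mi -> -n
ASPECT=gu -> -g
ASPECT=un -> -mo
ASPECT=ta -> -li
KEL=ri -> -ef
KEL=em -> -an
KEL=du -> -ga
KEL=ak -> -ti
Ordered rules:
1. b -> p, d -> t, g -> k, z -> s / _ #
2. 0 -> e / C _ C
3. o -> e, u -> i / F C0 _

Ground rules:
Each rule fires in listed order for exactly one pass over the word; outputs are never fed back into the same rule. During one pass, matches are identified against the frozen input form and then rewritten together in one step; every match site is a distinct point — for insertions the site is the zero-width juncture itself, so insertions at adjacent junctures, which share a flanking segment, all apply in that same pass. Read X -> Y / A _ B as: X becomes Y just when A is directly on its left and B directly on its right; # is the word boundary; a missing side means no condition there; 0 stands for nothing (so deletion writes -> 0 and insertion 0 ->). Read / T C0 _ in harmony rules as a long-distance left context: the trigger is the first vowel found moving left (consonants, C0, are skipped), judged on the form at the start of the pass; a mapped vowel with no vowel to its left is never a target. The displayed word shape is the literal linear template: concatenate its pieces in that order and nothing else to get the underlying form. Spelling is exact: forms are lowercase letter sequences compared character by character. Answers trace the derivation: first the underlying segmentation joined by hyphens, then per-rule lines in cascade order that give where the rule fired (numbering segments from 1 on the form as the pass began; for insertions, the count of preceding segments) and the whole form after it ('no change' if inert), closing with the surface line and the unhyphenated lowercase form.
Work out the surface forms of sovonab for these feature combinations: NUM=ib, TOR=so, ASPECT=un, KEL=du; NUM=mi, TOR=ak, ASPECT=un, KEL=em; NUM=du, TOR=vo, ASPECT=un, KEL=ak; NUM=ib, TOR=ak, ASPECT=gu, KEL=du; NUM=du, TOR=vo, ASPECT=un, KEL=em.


cell NUM=ib, TOR=so, ASPECT=un, KEL=du:
underlying: sovonab-ga-m-pa-mo
1. b -> p, d -> t, g -> k, z -> s / _ #: no change
2. 0 -> e / C _ C: inserts after position(s) 7, 10: sovonabegamepamo
3. o -> e, u -> i / F C0 _: no change
surface: sovonabegamepamo

cell NUM=mi, TOR=ak, ASPECT=un, KEL=em:
underlying: sovonab-an-me-d-mo
1. b -> p, d -> t, g -> k, z -> s / _ #: no change
2. 0 -> e / C _ C: inserts after position(s) 9, 12: sovonabanemedemo
3. o -> e, u -> i / F C0 _: fires at position(s) 16: sovonabanemedeme
surface: sovonabanemedeme

cell NUM=du, TOR=vo, ASPECT=un, KEL=ak:
underlying: sovonab-ti-em-f-mo
1. b -> p, d -> t, g -> k, z -> s / _ #: no change
2. 0 -> e / C _ C: inserts after position(s) 7, 11, 12: sovonabetiemefemo
3. o -> e, u -> i / F C0 _: fires at position(s) 17: sovonabetiemefeme
surface: sovonabetiemefeme

cell NUM=ib, TOR=ak, ASPECT=gu, KEL=du:
underlying: sovonab-ga-m-d-g
1. b -> p, d -> t, g -> k, z -> s / _ #: fires at position(s) 12: sovonabgamdk
2. 0 -> e / C _ C: inserts after position(s) 7, 10, 11: sovonabegamedek
3. o -> e, u -> i / F C0 _: no change
surface: sovonabegamedek

cell NUM=du, TOR=vo, ASPECT=un, KEL=em:
underlying: sovonab-an-em-f-mo
1. b -> p, d -> t, g -> k, z -> s / _ #: no change
2. 0 -> e / C _ C: inserts after position(s) 11, 12: sovonabanemefemo
3. o -> e, u -> i / F C0 _: fires at position(s) 16: sovonabanemefeme
surface: sovonabanemefeme
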